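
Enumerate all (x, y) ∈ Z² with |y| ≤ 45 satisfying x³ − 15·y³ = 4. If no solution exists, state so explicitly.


The equation is x³ - 15y³ = 4. For fixed y, x³ = 15·y³ + 4, so a solution requires the RHS to be a perfect cube.
Strategy: iterate y from -45 to 45, compute RHS = 15·y³ + 4, and check whether it is a (positive or negative) perfect cube.
Check small values of y:
  y = 0: RHS = 4 is not a perfect cube.
  y = 1: RHS = 19 is not a perfect cube.
  y = -1: RHS = -11 is not a perfect cube.
  y = 2: RHS = 124 is not a perfect cube.
  y = -2: RHS = -116 is not a perfect cube.
  y = 3: RHS = 409 is not a perfect cube.
  y = -3: RHS = -401 is not a perfect cube.
Continuing the search up to |y| = 45 finds no solutions either.
No (x, y) in the scanned range satisfies the equation.

No integer solutions with |y| ≤ 45.


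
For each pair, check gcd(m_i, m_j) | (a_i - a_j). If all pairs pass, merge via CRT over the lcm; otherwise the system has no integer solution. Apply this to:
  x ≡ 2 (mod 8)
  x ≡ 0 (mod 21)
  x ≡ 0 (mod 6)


Moduli 8, 21, 6 are not pairwise coprime, so CRT works modulo lcm(m_i) when all pairwise compatibility conditions hold.
Pairwise compatibility: gcd(m_i, m_j) must divide a_i - a_j for every pair.
Merge one congruence at a time:
  Start: x ≡ 2 (mod 8).
  Combine with x ≡ 0 (mod 21): gcd(8, 21) = 1; 0 - 2 = -2, which IS divisible by 1, so compatible.
    Write x = 2 + 8·t and substitute into x ≡ 0 (mod 21): 8·t ≡ 0 − 2 = -2 (mod 21).
    Reduce coefficients mod 21: 8·t ≡ 19 (mod 21).
    The inverse of 8 mod 21 is 8 (since 8·8 = 64 = 3·21 + 1), so t ≡ 8·19 = 152 ≡ 5 (mod 21).
    Then x = 2 + 8·5 = 42, valid modulo lcm(8, 21) = 168: x ≡ 42 (mod 168).
  Combine with x ≡ 0 (mod 6): gcd(168, 6) = 6; 0 - 42 = -42, which IS divisible by 6, so compatible.
    Write x = 42 + 168·t and substitute into x ≡ 0 (mod 6): 168·t ≡ 0 − 42 = -42 (mod 6).
    Divide the congruence (and modulus) by g = 6: 28·t ≡ -7 (mod 1).
    Modulo 1 every t works; take t = 0.
    Then x = 42 + 168·0 = 42, valid modulo lcm(168, 6) = 168: x ≡ 42 (mod 168).
Verify: 42 mod 8 = 2, 42 mod 21 = 0, 42 mod 6 = 0.

x ≡ 42 (mod 168).


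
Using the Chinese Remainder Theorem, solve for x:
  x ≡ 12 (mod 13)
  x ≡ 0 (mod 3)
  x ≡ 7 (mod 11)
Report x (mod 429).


Moduli 13, 3, 11 are pairwise coprime; by CRT there is a unique solution modulo M = 13 · 3 · 11 = 429.
Solve pairwise, accumulating the modulus:
  Start with x ≡ 12 (mod 13).
  Combine with x ≡ 0 (mod 3): since gcd(13, 3) = 1, we get a unique residue mod 39.
    Write x = 12 + 13·t and substitute into x ≡ 0 (mod 3): 13·t ≡ 0 − 12 = -12 (mod 3).
    Reduce coefficients mod 3: 1·t ≡ 0 (mod 3).
    So t ≡ 0 (mod 3).
    Then x = 12 + 13·0 = 12, valid modulo lcm(13, 3) = 39: x ≡ 12 (mod 39).
  Combine with x ≡ 7 (mod 11): since gcd(39, 11) = 1, we get a unique residue mod 429.
    Write x = 12 + 39·t and substitute into x ≡ 7 (mod 11): 39·t ≡ 7 − 12 = -5 (mod 11).
    Reduce coefficients mod 11: 6·t ≡ 6 (mod 11).
    The inverse of 6 mod 11 is 2 (since 6·2 = 12 = 1·11 + 1), so t ≡ 2·6 = 12 ≡ 1 (mod 11).
    Then x = 12 + 39·1 = 51, valid modulo lcm(39, 11) = 429: x ≡ 51 (mod 429).
Verify: 51 mod 13 = 12 ✓, 51 mod 3 = 0 ✓, 51 mod 11 = 7 ✓.

x ≡ 51 (mod 429).


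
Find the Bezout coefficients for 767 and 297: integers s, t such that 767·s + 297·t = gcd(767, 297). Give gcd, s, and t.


Euclidean algorithm on (767, 297) — divide until remainder is 0:
  767 = 2 · 297 + 173
  297 = 1 · 173 + 124
  173 = 1 · 124 + 49
  124 = 2 · 49 + 26
  49 = 1 · 26 + 23
  26 = 1 · 23 + 3
  23 = 7 · 3 + 2
  3 = 1 · 2 + 1
  2 = 2 · 1 + 0
gcd(767, 297) = 1.
Track Bezout coefficients alongside the remainders: start with r₀ = 767 = a·1 + b·0 (s = 1, t = 0) and r₁ = 297 = a·0 + b·1 (s = 0, t = 1); each new remainder r_{k+1} = r_{k-1} − q_k·r_k inherits s_{k+1} = s_{k-1} − q_k·s_k, t_{k+1} = t_{k-1} − q_k·t_k, so r_k = a·s_k + b·t_k at every step:
  q = 2: r = 173, s = 1 − 2·0 = 1, t = 0 − 2·1 = -2  (check: 767·1 + 297·(-2) = 173)
  q = 1: r = 124, s = 0 − 1·1 = -1, t = 1 − 1·(-2) = 3  (check: 767·(-1) + 297·3 = 124)
  q = 1: r = 49, s = 1 − 1·(-1) = 2, t = -2 − 1·3 = -5  (check: 767·2 + 297·(-5) = 49)
  q = 2: r = 26, s = -1 − 2·2 = -5, t = 3 − 2·(-5) = 13  (check: 767·(-5) + 297·13 = 26)
  q = 1: r = 23, s = 2 − 1·(-5) = 7, t = -5 − 1·13 = -18  (check: 767·7 + 297·(-18) = 23)
  q = 1: r = 3, s = -5 − 1·7 = -12, t = 13 − 1·(-18) = 31  (check: 767·(-12) + 297·31 = 3)
  q = 7: r = 2, s = 7 − 7·(-12) = 91, t = -18 − 7·31 = -235  (check: 767·91 + 297·(-235) = 2)
  q = 1: r = 1, s = -12 − 1·91 = -103, t = 31 − 1·(-235) = 266  (check: 767·(-103) + 297·266 = 1)
The row with r = 1 (the gcd) gives the Bezout coefficients s = -103, t = 266.
Result: 767 · (-103) + 297 · (266) = 1.

gcd(767, 297) = 1; s = -103, t = 266 (check: 767·(-103) + 297·266 = 1).


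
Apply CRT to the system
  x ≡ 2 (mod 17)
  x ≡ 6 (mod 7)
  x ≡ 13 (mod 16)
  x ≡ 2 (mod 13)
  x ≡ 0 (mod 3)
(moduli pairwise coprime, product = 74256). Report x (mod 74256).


Product of moduli M = 17 · 7 · 16 · 13 · 3 = 74256.
Merge one congruence at a time:
  Start: x ≡ 2 (mod 17).
  Combine with x ≡ 6 (mod 7); new modulus lcm = 119.
    Write x = 2 + 17·t and substitute into x ≡ 6 (mod 7): 17·t ≡ 6 − 2 = 4 (mod 7).
    Reduce coefficients mod 7: 3·t ≡ 4 (mod 7).
    The inverse of 3 mod 7 is 5 (since 3·5 = 15 = 2·7 + 1), so t ≡ 5·4 = 20 ≡ 6 (mod 7).
    Then x = 2 + 17·6 = 104, valid modulo lcm(17, 7) = 119: x ≡ 104 (mod 119).
  Combine with x ≡ 13 (mod 16); new modulus lcm = 1904.
    Write x = 104 + 119·t and substitute into x ≡ 13 (mod 16): 119·t ≡ 13 − 104 = -91 (mod 16).
    Reduce coefficients mod 16: 7·t ≡ 5 (mod 16).
    The inverse of 7 mod 16 is 7 (since 7·7 = 49 = 3·16 + 1), so t ≡ 7·5 = 35 ≡ 3 (mod 16).
    Then x = 104 + 119·3 = 461, valid modulo lcm(119, 16) = 1904: x ≡ 461 (mod 1904).
  Combine with x ≡ 2 (mod 13); new modulus lcm = 24752.
    Write x = 461 + 1904·t and substitute into x ≡ 2 (mod 13): 1904·t ≡ 2 − 461 = -459 (mod 13).
    Reduce coefficients mod 13: 6·t ≡ 9 (mod 13).
    The inverse of 6 mod 13 is 11 (since 6·11 = 66 = 5·13 + 1), so t ≡ 11·9 = 99 ≡ 8 (mod 13).
    Then x = 461 + 1904·8 = 15693, valid modulo lcm(1904, 13) = 24752: x ≡ 15693 (mod 24752).
  Combine with x ≡ 0 (mod 3); new modulus lcm = 74256.
    Write x = 15693 + 24752·t and substitute into x ≡ 0 (mod 3): 24752·t ≡ 0 − 15693 = -15693 (mod 3).
    Reduce coefficients mod 3: 2·t ≡ 0 (mod 3).
    The inverse of 2 mod 3 is 2 (since 2·2 = 4 = 1·3 + 1), so t ≡ 2·0 = 0 ≡ 0 (mod 3).
    Then x = 15693 + 24752·0 = 15693, valid modulo lcm(24752, 3) = 74256: x ≡ 15693 (mod 74256).
Verify against each original: 15693 mod 17 = 2, 15693 mod 7 = 6, 15693 mod 16 = 13, 15693 mod 13 = 2, 15693 mod 3 = 0.

x ≡ 15693 (mod 74256).


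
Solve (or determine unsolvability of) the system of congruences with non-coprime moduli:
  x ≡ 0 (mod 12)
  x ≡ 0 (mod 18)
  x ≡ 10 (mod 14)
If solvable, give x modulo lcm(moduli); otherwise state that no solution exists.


Moduli 12, 18, 14 are not pairwise coprime, so CRT works modulo lcm(m_i) when all pairwise compatibility conditions hold.
Pairwise compatibility: gcd(m_i, m_j) must divide a_i - a_j for every pair.
Merge one congruence at a time:
  Start: x ≡ 0 (mod 12).
  Combine with x ≡ 0 (mod 18): gcd(12, 18) = 6; 0 - 0 = 0, which IS divisible by 6, so compatible.
    Write x = 0 + 12·t and substitute into x ≡ 0 (mod 18): 12·t ≡ 0 − 0 = 0 (mod 18).
    Divide the congruence (and modulus) by g = 6: 2·t ≡ 0 (mod 3).
    The inverse of 2 mod 3 is 2 (since 2·2 = 4 = 1·3 + 1), so t ≡ 2·0 = 0 ≡ 0 (mod 3).
    Then x = 0 + 12·0 = 0, valid modulo lcm(12, 18) = 36: x ≡ 0 (mod 36).
  Combine with x ≡ 10 (mod 14): gcd(36, 14) = 2; 10 - 0 = 10, which IS divisible by 2, so compatible.
    Write x = 0 + 36·t and substitute into x ≡ 10 (mod 14): 36·t ≡ 10 − 0 = 10 (mod 14).
    Divide the congruence (and modulus) by g = 2: 18·t ≡ 5 (mod 7).
    Reduce coefficients mod 7: 4·t ≡ 5 (mod 7).
    The inverse of 4 mod 7 is 2 (since 4·2 = 8 = 1·7 + 1), so t ≡ 2·5 = 10 ≡ 3 (mod 7).
    Then x = 0 + 36·3 = 108, valid modulo lcm(36, 14) = 252: x ≡ 108 (mod 252).
Verify: 108 mod 12 = 0, 108 mod 18 = 0, 108 mod 14 = 10.

x ≡ 108 (mod 252).


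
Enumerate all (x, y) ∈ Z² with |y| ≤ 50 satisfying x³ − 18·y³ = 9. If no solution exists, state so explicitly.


The equation is x³ - 18y³ = 9. For fixed y, x³ = 18·y³ + 9, so a solution requires the RHS to be a perfect cube.
Strategy: iterate y from -50 to 50, compute RHS = 18·y³ + 9, and check whether it is a (positive or negative) perfect cube.
Check small values of y:
  y = 0: RHS = 9 is not a perfect cube.
  y = 1: RHS = 27 = (3)³ ⇒ x = 3 works.
  y = -1: RHS = -9 is not a perfect cube.
  y = 2: RHS = 153 is not a perfect cube.
  y = -2: RHS = -135 is not a perfect cube.
  y = 3: RHS = 495 is not a perfect cube.
  y = -3: RHS = -477 is not a perfect cube.
Continuing the search up to |y| = 50 finds no further solutions beyond those listed.
Collected solutions: (3, 1).

Solutions (with |y| ≤ 50): (3, 1).


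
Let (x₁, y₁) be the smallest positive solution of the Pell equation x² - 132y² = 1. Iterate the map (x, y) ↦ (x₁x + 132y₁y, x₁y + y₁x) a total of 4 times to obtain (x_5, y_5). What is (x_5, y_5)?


Step 1: Find the fundamental solution (x₁, y₁) of x² - 132y² = 1.
  Expand √132 as a continued fraction. a₀ = ⌊√132⌋ = 11; iterate m_{k+1} = d_k·a_k − m_k, d_{k+1} = (132 − m_{k+1}²)/d_k, a_{k+1} = ⌊(a₀ + m_{k+1})/d_{k+1}⌋ (starting m₀ = 0, d₀ = 1), with convergents p_k = a_k·p_{k-1} + p_{k-2}, q_k = a_k·q_{k-1} + q_{k-2} (p₋₁ = 1, q₋₁ = 0):
  k = 0: a₀ = 11; p₀/q₀ = 11/1; p₀² − 132·q₀² = 121 − 132 = -11.
  k = 1: m = 11, d = 11, a = ⌊(11 + 11)/11⌋ = 2; p/q = (2·11 + 1)/(2·1 + 0) = 23/2; p² − 132·q² = 529 − 528 = 1.
  The first convergent with p² − 132·q² = 1 gives the fundamental solution (x₁, y₁) = (23, 2).
Step 2: Apply the recurrence (x_{n+1}, y_{n+1}) = (x₁x_n + 132y₁y_n, x₁y_n + y₁x_n) repeatedly.
  From (x_1, y_1) = (23, 2): x_2 = 23·23 + 132·2·2 = 1057; y_2 = 23·2 + 2·23 = 92.
  From (x_2, y_2) = (1057, 92): x_3 = 23·1057 + 132·2·92 = 48599; y_3 = 23·92 + 2·1057 = 4230.
  From (x_3, y_3) = (48599, 4230): x_4 = 23·48599 + 132·2·4230 = 2234497; y_4 = 23·4230 + 2·48599 = 194488.
  From (x_4, y_4) = (2234497, 194488): x_5 = 23·2234497 + 132·2·194488 = 102738263; y_5 = 23·194488 + 2·2234497 = 8942218.
Step 3: Verify x_5² - 132·y_5² = 10555150684257169 - 10555150684257168 = 1 (should be 1). ✓

(x_1, y_1) = (23, 2); (x_5, y_5) = (102738263, 8942218).


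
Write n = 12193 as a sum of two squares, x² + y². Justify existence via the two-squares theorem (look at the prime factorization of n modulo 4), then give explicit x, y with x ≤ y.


Step 1: Factor n = 12193 = 89 · 137.
Step 2: Check the mod-4 condition on each prime factor: 89 ≡ 1 (mod 4), exponent 1; 137 ≡ 1 (mod 4), exponent 1.
All primes ≡ 3 (mod 4) appear to even exponent (or don't appear), so by the two-squares theorem n IS expressible as a sum of two squares.
Step 3: Build a representation. Here n = 89 · 137 is a product of primes ≡ 1 (mod 4). Each prime p ≡ 1 (mod 4) is itself a sum of two squares; find a² by testing p − a² for a perfect square:
  89: 89 − 1² = 88, 89 − 2² = 85, 89 − 3² = 80, 89 − 4² = 73, 89 − 5² = 64 = 8² ⇒ 89 = 5² + 8².
  137: 137 − 1² = 136, 137 − 2² = 133, 137 − 3² = 128, 137 − 4² = 121 = 11² ⇒ 137 = 4² + 11².
  Combine using the Brahmagupta–Fibonacci identity (a² + b²)(c² + d²) = (ac − bd)² + (ad + bc)² = (ac + bd)² + (ad − bc)²:
  89 · 137 = 12193: from (5² + 8²)(4² + 11²), take (5·4 − 8·11, 5·11 + 8·4) = (20 − 88, 55 + 32) = (-68, 87); dropping signs (only squares matter) gives (68, 87); check 68² + 87² = 4624 + 7569 = 12193 ✓.
Step 4: Order so x ≤ y and verify: 68² + 87² = 4624 + 7569 = 12193 = n. ✓

n = 12193 = 68² + 87² (one valid representation with x ≤ y).


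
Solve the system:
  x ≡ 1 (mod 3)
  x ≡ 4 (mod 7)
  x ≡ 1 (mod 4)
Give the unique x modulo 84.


Moduli 3, 7, 4 are pairwise coprime; by CRT there is a unique solution modulo M = 3 · 7 · 4 = 84.
Solve pairwise, accumulating the modulus:
  Start with x ≡ 1 (mod 3).
  Combine with x ≡ 4 (mod 7): since gcd(3, 7) = 1, we get a unique residue mod 21.
    Write x = 1 + 3·t and substitute into x ≡ 4 (mod 7): 3·t ≡ 4 − 1 = 3 (mod 7).
    The inverse of 3 mod 7 is 5 (since 3·5 = 15 = 2·7 + 1), so t ≡ 5·3 = 15 ≡ 1 (mod 7).
    Then x = 1 + 3·1 = 4, valid modulo lcm(3, 7) = 21: x ≡ 4 (mod 21).
  Combine with x ≡ 1 (mod 4): since gcd(21, 4) = 1, we get a unique residue mod 84.
    Write x = 4 + 21·t and substitute into x ≡ 1 (mod 4): 21·t ≡ 1 − 4 = -3 (mod 4).
    Reduce coefficients mod 4: 1·t ≡ 1 (mod 4).
    So t ≡ 1 (mod 4).
    Then x = 4 + 21·1 = 25, valid modulo lcm(21, 4) = 84: x ≡ 25 (mod 84).
Verify: 25 mod 3 = 1 ✓, 25 mod 7 = 4 ✓, 25 mod 4 = 1 ✓.

x ≡ 25 (mod 84).


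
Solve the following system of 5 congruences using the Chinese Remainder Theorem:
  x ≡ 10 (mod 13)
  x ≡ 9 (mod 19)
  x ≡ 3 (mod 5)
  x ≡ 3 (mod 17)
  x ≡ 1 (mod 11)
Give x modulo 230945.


Product of moduli M = 13 · 19 · 5 · 17 · 11 = 230945.
Merge one congruence at a time:
  Start: x ≡ 10 (mod 13).
  Combine with x ≡ 9 (mod 19); new modulus lcm = 247.
    Write x = 10 + 13·t and substitute into x ≡ 9 (mod 19): 13·t ≡ 9 − 10 = -1 (mod 19).
    Reduce coefficients mod 19: 13·t ≡ 18 (mod 19).
    The inverse of 13 mod 19 is 3 (since 13·3 = 39 = 2·19 + 1), so t ≡ 3·18 = 54 ≡ 16 (mod 19).
    Then x = 10 + 13·16 = 218, valid modulo lcm(13, 19) = 247: x ≡ 218 (mod 247).
  Combine with x ≡ 3 (mod 5); new modulus lcm = 1235.
    Write x = 218 + 247·t and substitute into x ≡ 3 (mod 5): 247·t ≡ 3 − 218 = -215 (mod 5).
    Reduce coefficients mod 5: 2·t ≡ 0 (mod 5).
    The inverse of 2 mod 5 is 3 (since 2·3 = 6 = 1·5 + 1), so t ≡ 3·0 = 0 ≡ 0 (mod 5).
    Then x = 218 + 247·0 = 218, valid modulo lcm(247, 5) = 1235: x ≡ 218 (mod 1235).
  Combine with x ≡ 3 (mod 17); new modulus lcm = 20995.
    Write x = 218 + 1235·t and substitute into x ≡ 3 (mod 17): 1235·t ≡ 3 − 218 = -215 (mod 17).
    Reduce coefficients mod 17: 11·t ≡ 6 (mod 17).
    The inverse of 11 mod 17 is 14 (since 11·14 = 154 = 9·17 + 1), so t ≡ 14·6 = 84 ≡ 16 (mod 17).
    Then x = 218 + 1235·16 = 19978, valid modulo lcm(1235, 17) = 20995: x ≡ 19978 (mod 20995).
  Combine with x ≡ 1 (mod 11); new modulus lcm = 230945.
    Write x = 19978 + 20995·t and substitute into x ≡ 1 (mod 11): 20995·t ≡ 1 − 19978 = -19977 (mod 11).
    Reduce coefficients mod 11: 7·t ≡ 10 (mod 11).
    The inverse of 7 mod 11 is 8 (since 7·8 = 56 = 5·11 + 1), so t ≡ 8·10 = 80 ≡ 3 (mod 11).
    Then x = 19978 + 20995·3 = 82963, valid modulo lcm(20995, 11) = 230945: x ≡ 82963 (mod 230945).
Verify against each original: 82963 mod 13 = 10, 82963 mod 19 = 9, 82963 mod 5 = 3, 82963 mod 17 = 3, 82963 mod 11 = 1.

x ≡ 82963 (mod 230945).


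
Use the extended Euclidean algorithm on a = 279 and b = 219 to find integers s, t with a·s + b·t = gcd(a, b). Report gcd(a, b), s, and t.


Euclidean algorithm on (279, 219) — divide until remainder is 0:
  279 = 1 · 219 + 60
  219 = 3 · 60 + 39
  60 = 1 · 39 + 21
  39 = 1 · 21 + 18
  21 = 1 · 18 + 3
  18 = 6 · 3 + 0
gcd(279, 219) = 3.
Track Bezout coefficients alongside the remainders: start with r₀ = 279 = a·1 + b·0 (s = 1, t = 0) and r₁ = 219 = a·0 + b·1 (s = 0, t = 1); each new remainder r_{k+1} = r_{k-1} − q_k·r_k inherits s_{k+1} = s_{k-1} − q_k·s_k, t_{k+1} = t_{k-1} − q_k·t_k, so r_k = a·s_k + b·t_k at every step:
  q = 1: r = 60, s = 1 − 1·0 = 1, t = 0 − 1·1 = -1  (check: 279·1 + 219·(-1) = 60)
  q = 3: r = 39, s = 0 − 3·1 = -3, t = 1 − 3·(-1) = 4  (check: 279·(-3) + 219·4 = 39)
  q = 1: r = 21, s = 1 − 1·(-3) = 4, t = -1 − 1·4 = -5  (check: 279·4 + 219·(-5) = 21)
  q = 1: r = 18, s = -3 − 1·4 = -7, t = 4 − 1·(-5) = 9  (check: 279·(-7) + 219·9 = 18)
  q = 1: r = 3, s = 4 − 1·(-7) = 11, t = -5 − 1·9 = -14  (check: 279·11 + 219·(-14) = 3)
The row with r = 3 (the gcd) gives the Bezout coefficients s = 11, t = -14.
Result: 279 · (11) + 219 · (-14) = 3.

gcd(279, 219) = 3; s = 11, t = -14 (check: 279·11 + 219·(-14) = 3).


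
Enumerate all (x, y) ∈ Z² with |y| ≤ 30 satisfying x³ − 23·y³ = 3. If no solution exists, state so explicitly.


The equation is x³ - 23y³ = 3. For fixed y, x³ = 23·y³ + 3, so a solution requires the RHS to be a perfect cube.
Strategy: iterate y from -30 to 30, compute RHS = 23·y³ + 3, and check whether it is a (positive or negative) perfect cube.
Check small values of y:
  y = 0: RHS = 3 is not a perfect cube.
  y = 1: RHS = 26 is not a perfect cube.
  y = -1: RHS = -20 is not a perfect cube.
  y = 2: RHS = 187 is not a perfect cube.
  y = -2: RHS = -181 is not a perfect cube.
  y = 3: RHS = 624 is not a perfect cube.
  y = -3: RHS = -618 is not a perfect cube.
Continuing the search up to |y| = 30 finds no solutions either.
No (x, y) in the scanned range satisfies the equation.

No integer solutions with |y| ≤ 30.


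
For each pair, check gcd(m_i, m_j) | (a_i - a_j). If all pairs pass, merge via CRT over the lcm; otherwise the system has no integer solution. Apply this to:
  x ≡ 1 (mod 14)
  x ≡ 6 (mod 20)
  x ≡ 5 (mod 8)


Moduli 14, 20, 8 are not pairwise coprime, so CRT works modulo lcm(m_i) when all pairwise compatibility conditions hold.
Pairwise compatibility: gcd(m_i, m_j) must divide a_i - a_j for every pair.
Merge one congruence at a time:
  Start: x ≡ 1 (mod 14).
  Combine with x ≡ 6 (mod 20): gcd(14, 20) = 2, and 6 - 1 = 5 is NOT divisible by 2.
    ⇒ system is inconsistent (no integer solution).

No solution (the system is inconsistent).


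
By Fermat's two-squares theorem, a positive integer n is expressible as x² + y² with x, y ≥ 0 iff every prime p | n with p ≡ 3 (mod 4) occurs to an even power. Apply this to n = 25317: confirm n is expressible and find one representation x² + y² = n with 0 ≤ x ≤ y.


Step 1: Factor n = 25317 = 3^2 · 29 · 97.
Step 2: Check the mod-4 condition on each prime factor: 3 ≡ 3 (mod 4), exponent 2 (must be even); 29 ≡ 1 (mod 4), exponent 1; 97 ≡ 1 (mod 4), exponent 1.
All primes ≡ 3 (mod 4) appear to even exponent (or don't appear), so by the two-squares theorem n IS expressible as a sum of two squares.
Step 3: Build a representation. Group n = k² · m with k = 3 and m = 29 · 97 = 2813 (a product of primes ≡ 1 (mod 4)); a representation of m scales to one of n via (k·x)² + (k·y)² = k²(x² + y²). Each prime p ≡ 1 (mod 4) is itself a sum of two squares; find a² by testing p − a² for a perfect square:
  29: 29 − 1² = 28, 29 − 2² = 25 = 5² ⇒ 29 = 2² + 5².
  97: 97 − 1² = 96, 97 − 2² = 93, 97 − 3² = 88, 97 − 4² = 81 = 9² ⇒ 97 = 4² + 9².
  Combine using the Brahmagupta–Fibonacci identity (a² + b²)(c² + d²) = (ac − bd)² + (ad + bc)² = (ac + bd)² + (ad − bc)²:
  29 · 97 = 2813: from (2² + 5²)(4² + 9²), take (2·4 − 5·9, 2·9 + 5·4) = (8 − 45, 18 + 20) = (-37, 38); dropping signs (only squares matter) gives (37, 38); check 37² + 38² = 1369 + 1444 = 2813 ✓.
  Scale by k = 3: (3·37, 3·38) = (111, 114).
Step 4: Order so x ≤ y and verify: 111² + 114² = 12321 + 12996 = 25317 = n. ✓

n = 25317 = 111² + 114² (one valid representation with x ≤ y).


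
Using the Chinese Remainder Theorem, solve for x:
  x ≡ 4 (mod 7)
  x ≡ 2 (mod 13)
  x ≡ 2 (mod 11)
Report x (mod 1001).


Moduli 7, 13, 11 are pairwise coprime; by CRT there is a unique solution modulo M = 7 · 13 · 11 = 1001.
Solve pairwise, accumulating the modulus:
  Start with x ≡ 4 (mod 7).
  Combine with x ≡ 2 (mod 13): since gcd(7, 13) = 1, we get a unique residue mod 91.
    Write x = 4 + 7·t and substitute into x ≡ 2 (mod 13): 7·t ≡ 2 − 4 = -2 (mod 13).
    Reduce coefficients mod 13: 7·t ≡ 11 (mod 13).
    The inverse of 7 mod 13 is 2 (since 7·2 = 14 = 1·13 + 1), so t ≡ 2·11 = 22 ≡ 9 (mod 13).
    Then x = 4 + 7·9 = 67, valid modulo lcm(7, 13) = 91: x ≡ 67 (mod 91).
  Combine with x ≡ 2 (mod 11): since gcd(91, 11) = 1, we get a unique residue mod 1001.
    Write x = 67 + 91·t and substitute into x ≡ 2 (mod 11): 91·t ≡ 2 − 67 = -65 (mod 11).
    Reduce coefficients mod 11: 3·t ≡ 1 (mod 11).
    The inverse of 3 mod 11 is 4 (since 3·4 = 12 = 1·11 + 1), so t ≡ 4·1 = 4 ≡ 4 (mod 11).
    Then x = 67 + 91·4 = 431, valid modulo lcm(91, 11) = 1001: x ≡ 431 (mod 1001).
Verify: 431 mod 7 = 4 ✓, 431 mod 13 = 2 ✓, 431 mod 11 = 2 ✓.

x ≡ 431 (mod 1001).


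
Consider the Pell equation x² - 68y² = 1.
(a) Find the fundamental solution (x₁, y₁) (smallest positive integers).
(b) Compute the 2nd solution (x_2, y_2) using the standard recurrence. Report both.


Step 1: Find the fundamental solution (x₁, y₁) of x² - 68y² = 1.
  Expand √68 as a continued fraction. a₀ = ⌊√68⌋ = 8; iterate m_{k+1} = d_k·a_k − m_k, d_{k+1} = (68 − m_{k+1}²)/d_k, a_{k+1} = ⌊(a₀ + m_{k+1})/d_{k+1}⌋ (starting m₀ = 0, d₀ = 1), with convergents p_k = a_k·p_{k-1} + p_{k-2}, q_k = a_k·q_{k-1} + q_{k-2} (p₋₁ = 1, q₋₁ = 0):
  k = 0: a₀ = 8; p₀/q₀ = 8/1; p₀² − 68·q₀² = 64 − 68 = -4.
  k = 1: m = 8, d = 4, a = ⌊(8 + 8)/4⌋ = 4; p/q = (4·8 + 1)/(4·1 + 0) = 33/4; p² − 68·q² = 1089 − 1088 = 1.
  The first convergent with p² − 68·q² = 1 gives the fundamental solution (x₁, y₁) = (33, 4).
Step 2: Apply the recurrence (x_{n+1}, y_{n+1}) = (x₁x_n + 68y₁y_n, x₁y_n + y₁x_n) repeatedly.
  From (x_1, y_1) = (33, 4): x_2 = 33·33 + 68·4·4 = 2177; y_2 = 33·4 + 4·33 = 264.
Step 3: Verify x_2² - 68·y_2² = 4739329 - 4739328 = 1 (should be 1). ✓

(x_1, y_1) = (33, 4); (x_2, y_2) = (2177, 264).


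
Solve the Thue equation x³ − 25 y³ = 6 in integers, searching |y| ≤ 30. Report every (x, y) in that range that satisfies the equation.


The equation is x³ - 25y³ = 6. For fixed y, x³ = 25·y³ + 6, so a solution requires the RHS to be a perfect cube.
Strategy: iterate y from -30 to 30, compute RHS = 25·y³ + 6, and check whether it is a (positive or negative) perfect cube.
Check small values of y:
  y = 0: RHS = 6 is not a perfect cube.
  y = 1: RHS = 31 is not a perfect cube.
  y = -1: RHS = -19 is not a perfect cube.
  y = 2: RHS = 206 is not a perfect cube.
  y = -2: RHS = -194 is not a perfect cube.
  y = 3: RHS = 681 is not a perfect cube.
  y = -3: RHS = -669 is not a perfect cube.
Continuing the search up to |y| = 30 finds no solutions either.
No (x, y) in the scanned range satisfies the equation.

No integer solutions with |y| ≤ 30.


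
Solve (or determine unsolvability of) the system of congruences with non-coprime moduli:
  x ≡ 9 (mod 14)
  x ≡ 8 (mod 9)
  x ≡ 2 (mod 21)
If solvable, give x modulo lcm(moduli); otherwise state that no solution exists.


Moduli 14, 9, 21 are not pairwise coprime, so CRT works modulo lcm(m_i) when all pairwise compatibility conditions hold.
Pairwise compatibility: gcd(m_i, m_j) must divide a_i - a_j for every pair.
Merge one congruence at a time:
  Start: x ≡ 9 (mod 14).
  Combine with x ≡ 8 (mod 9): gcd(14, 9) = 1; 8 - 9 = -1, which IS divisible by 1, so compatible.
    Write x = 9 + 14·t and substitute into x ≡ 8 (mod 9): 14·t ≡ 8 − 9 = -1 (mod 9).
    Reduce coefficients mod 9: 5·t ≡ 8 (mod 9).
    The inverse of 5 mod 9 is 2 (since 5·2 = 10 = 1·9 + 1), so t ≡ 2·8 = 16 ≡ 7 (mod 9).
    Then x = 9 + 14·7 = 107, valid modulo lcm(14, 9) = 126: x ≡ 107 (mod 126).
  Combine with x ≡ 2 (mod 21): gcd(126, 21) = 21; 2 - 107 = -105, which IS divisible by 21, so compatible.
    Write x = 107 + 126·t and substitute into x ≡ 2 (mod 21): 126·t ≡ 2 − 107 = -105 (mod 21).
    Divide the congruence (and modulus) by g = 21: 6·t ≡ -5 (mod 1).
    Modulo 1 every t works; take t = 0.
    Then x = 107 + 126·0 = 107, valid modulo lcm(126, 21) = 126: x ≡ 107 (mod 126).
Verify: 107 mod 14 = 9, 107 mod 9 = 8, 107 mod 21 = 2.

x ≡ 107 (mod 126).


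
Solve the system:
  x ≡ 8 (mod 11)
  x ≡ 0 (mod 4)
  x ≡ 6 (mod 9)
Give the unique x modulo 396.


Moduli 11, 4, 9 are pairwise coprime; by CRT there is a unique solution modulo M = 11 · 4 · 9 = 396.
Solve pairwise, accumulating the modulus:
  Start with x ≡ 8 (mod 11).
  Combine with x ≡ 0 (mod 4): since gcd(11, 4) = 1, we get a unique residue mod 44.
    Write x = 8 + 11·t and substitute into x ≡ 0 (mod 4): 11·t ≡ 0 − 8 = -8 (mod 4).
    Reduce coefficients mod 4: 3·t ≡ 0 (mod 4).
    The inverse of 3 mod 4 is 3 (since 3·3 = 9 = 2·4 + 1), so t ≡ 3·0 = 0 ≡ 0 (mod 4).
    Then x = 8 + 11·0 = 8, valid modulo lcm(11, 4) = 44: x ≡ 8 (mod 44).
  Combine with x ≡ 6 (mod 9): since gcd(44, 9) = 1, we get a unique residue mod 396.
    Write x = 8 + 44·t and substitute into x ≡ 6 (mod 9): 44·t ≡ 6 − 8 = -2 (mod 9).
    Reduce coefficients mod 9: 8·t ≡ 7 (mod 9).
    The inverse of 8 mod 9 is 8 (since 8·8 = 64 = 7·9 + 1), so t ≡ 8·7 = 56 ≡ 2 (mod 9).
    Then x = 8 + 44·2 = 96, valid modulo lcm(44, 9) = 396: x ≡ 96 (mod 396).
Verify: 96 mod 11 = 8 ✓, 96 mod 4 = 0 ✓, 96 mod 9 = 6 ✓.

x ≡ 96 (mod 396).


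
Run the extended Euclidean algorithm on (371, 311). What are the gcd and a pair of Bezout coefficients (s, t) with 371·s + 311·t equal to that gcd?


Euclidean algorithm on (371, 311) — divide until remainder is 0:
  371 = 1 · 311 + 60
  311 = 5 · 60 + 11
  60 = 5 · 11 + 5
  11 = 2 · 5 + 1
  5 = 5 · 1 + 0
gcd(371, 311) = 1.
Track Bezout coefficients alongside the remainders: start with r₀ = 371 = a·1 + b·0 (s = 1, t = 0) and r₁ = 311 = a·0 + b·1 (s = 0, t = 1); each new remainder r_{k+1} = r_{k-1} − q_k·r_k inherits s_{k+1} = s_{k-1} − q_k·s_k, t_{k+1} = t_{k-1} − q_k·t_k, so r_k = a·s_k + b·t_k at every step:
  q = 1: r = 60, s = 1 − 1·0 = 1, t = 0 − 1·1 = -1  (check: 371·1 + 311·(-1) = 60)
  q = 5: r = 11, s = 0 − 5·1 = -5, t = 1 − 5·(-1) = 6  (check: 371·(-5) + 311·6 = 11)
  q = 5: r = 5, s = 1 − 5·(-5) = 26, t = -1 − 5·6 = -31  (check: 371·26 + 311·(-31) = 5)
  q = 2: r = 1, s = -5 − 2·26 = -57, t = 6 − 2·(-31) = 68  (check: 371·(-57) + 311·68 = 1)
The row with r = 1 (the gcd) gives the Bezout coefficients s = -57, t = 68.
Result: 371 · (-57) + 311 · (68) = 1.

gcd(371, 311) = 1; s = -57, t = 68 (check: 371·(-57) + 311·68 = 1).


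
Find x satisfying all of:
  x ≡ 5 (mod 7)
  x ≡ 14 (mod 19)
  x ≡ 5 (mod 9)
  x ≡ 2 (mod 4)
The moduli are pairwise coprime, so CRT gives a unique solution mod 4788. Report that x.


Product of moduli M = 7 · 19 · 9 · 4 = 4788.
Merge one congruence at a time:
  Start: x ≡ 5 (mod 7).
  Combine with x ≡ 14 (mod 19); new modulus lcm = 133.
    Write x = 5 + 7·t and substitute into x ≡ 14 (mod 19): 7·t ≡ 14 − 5 = 9 (mod 19).
    The inverse of 7 mod 19 is 11 (since 7·11 = 77 = 4·19 + 1), so t ≡ 11·9 = 99 ≡ 4 (mod 19).
    Then x = 5 + 7·4 = 33, valid modulo lcm(7, 19) = 133: x ≡ 33 (mod 133).
  Combine with x ≡ 5 (mod 9); new modulus lcm = 1197.
    Write x = 33 + 133·t and substitute into x ≡ 5 (mod 9): 133·t ≡ 5 − 33 = -28 (mod 9).
    Reduce coefficients mod 9: 7·t ≡ 8 (mod 9).
    The inverse of 7 mod 9 is 4 (since 7·4 = 28 = 3·9 + 1), so t ≡ 4·8 = 32 ≡ 5 (mod 9).
    Then x = 33 + 133·5 = 698, valid modulo lcm(133, 9) = 1197: x ≡ 698 (mod 1197).
  Combine with x ≡ 2 (mod 4); new modulus lcm = 4788.
    Write x = 698 + 1197·t and substitute into x ≡ 2 (mod 4): 1197·t ≡ 2 − 698 = -696 (mod 4).
    Reduce coefficients mod 4: 1·t ≡ 0 (mod 4).
    So t ≡ 0 (mod 4).
    Then x = 698 + 1197·0 = 698, valid modulo lcm(1197, 4) = 4788: x ≡ 698 (mod 4788).
Verify against each original: 698 mod 7 = 5, 698 mod 19 = 14, 698 mod 9 = 5, 698 mod 4 = 2.

x ≡ 698 (mod 4788).


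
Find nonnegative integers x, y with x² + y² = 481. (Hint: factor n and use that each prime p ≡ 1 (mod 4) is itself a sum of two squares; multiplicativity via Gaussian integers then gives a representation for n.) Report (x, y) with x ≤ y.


Step 1: Factor n = 481 = 13 · 37.
Step 2: Check the mod-4 condition on each prime factor: 13 ≡ 1 (mod 4), exponent 1; 37 ≡ 1 (mod 4), exponent 1.
All primes ≡ 3 (mod 4) appear to even exponent (or don't appear), so by the two-squares theorem n IS expressible as a sum of two squares.
Step 3: Build a representation. Here n = 13 · 37 is a product of primes ≡ 1 (mod 4). Each prime p ≡ 1 (mod 4) is itself a sum of two squares; find a² by testing p − a² for a perfect square:
  13: 13 − 1² = 12, 13 − 2² = 9 = 3² ⇒ 13 = 2² + 3².
  37: 37 − 1² = 36 = 6² ⇒ 37 = 1² + 6².
  Combine using the Brahmagupta–Fibonacci identity (a² + b²)(c² + d²) = (ac − bd)² + (ad + bc)² = (ac + bd)² + (ad − bc)²:
  13 · 37 = 481: from (2² + 3²)(1² + 6²), take (2·1 − 3·6, 2·6 + 3·1) = (2 − 18, 12 + 3) = (-16, 15); dropping signs (only squares matter) gives (16, 15); check 16² + 15² = 256 + 225 = 481 ✓.
Step 4: Order so x ≤ y and verify: 15² + 16² = 225 + 256 = 481 = n. ✓

n = 481 = 15² + 16² (one valid representation with x ≤ y).


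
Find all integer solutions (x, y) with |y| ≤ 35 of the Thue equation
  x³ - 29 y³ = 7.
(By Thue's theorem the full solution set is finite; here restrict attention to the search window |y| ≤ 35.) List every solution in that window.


The equation is x³ - 29y³ = 7. For fixed y, x³ = 29·y³ + 7, so a solution requires the RHS to be a perfect cube.
Strategy: iterate y from -35 to 35, compute RHS = 29·y³ + 7, and check whether it is a (positive or negative) perfect cube.
Check small values of y:
  y = 0: RHS = 7 is not a perfect cube.
  y = 1: RHS = 36 is not a perfect cube.
  y = -1: RHS = -22 is not a perfect cube.
  y = 2: RHS = 239 is not a perfect cube.
  y = -2: RHS = -225 is not a perfect cube.
  y = 3: RHS = 790 is not a perfect cube.
  y = -3: RHS = -776 is not a perfect cube.
Continuing the search up to |y| = 35 finds no solutions either.
No (x, y) in the scanned range satisfies the equation.

No integer solutions with |y| ≤ 35.


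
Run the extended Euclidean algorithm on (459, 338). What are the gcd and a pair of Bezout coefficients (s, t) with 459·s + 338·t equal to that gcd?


Euclidean algorithm on (459, 338) — divide until remainder is 0:
  459 = 1 · 338 + 121
  338 = 2 · 121 + 96
  121 = 1 · 96 + 25
  96 = 3 · 25 + 21
  25 = 1 · 21 + 4
  21 = 5 · 4 + 1
  4 = 4 · 1 + 0
gcd(459, 338) = 1.
Track Bezout coefficients alongside the remainders: start with r₀ = 459 = a·1 + b·0 (s = 1, t = 0) and r₁ = 338 = a·0 + b·1 (s = 0, t = 1); each new remainder r_{k+1} = r_{k-1} − q_k·r_k inherits s_{k+1} = s_{k-1} − q_k·s_k, t_{k+1} = t_{k-1} − q_k·t_k, so r_k = a·s_k + b·t_k at every step:
  q = 1: r = 121, s = 1 − 1·0 = 1, t = 0 − 1·1 = -1  (check: 459·1 + 338·(-1) = 121)
  q = 2: r = 96, s = 0 − 2·1 = -2, t = 1 − 2·(-1) = 3  (check: 459·(-2) + 338·3 = 96)
  q = 1: r = 25, s = 1 − 1·(-2) = 3, t = -1 − 1·3 = -4  (check: 459·3 + 338·(-4) = 25)
  q = 3: r = 21, s = -2 − 3·3 = -11, t = 3 − 3·(-4) = 15  (check: 459·(-11) + 338·15 = 21)
  q = 1: r = 4, s = 3 − 1·(-11) = 14, t = -4 − 1·15 = -19  (check: 459·14 + 338·(-19) = 4)
  q = 5: r = 1, s = -11 − 5·14 = -81, t = 15 − 5·(-19) = 110  (check: 459·(-81) + 338·110 = 1)
The row with r = 1 (the gcd) gives the Bezout coefficients s = -81, t = 110.
Result: 459 · (-81) + 338 · (110) = 1.

gcd(459, 338) = 1; s = -81, t = 110 (check: 459·(-81) + 338·110 = 1).


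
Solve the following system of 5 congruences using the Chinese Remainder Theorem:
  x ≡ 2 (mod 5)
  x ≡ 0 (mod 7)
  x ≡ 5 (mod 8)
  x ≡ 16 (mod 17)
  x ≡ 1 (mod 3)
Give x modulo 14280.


Product of moduli M = 5 · 7 · 8 · 17 · 3 = 14280.
Merge one congruence at a time:
  Start: x ≡ 2 (mod 5).
  Combine with x ≡ 0 (mod 7); new modulus lcm = 35.
    Write x = 2 + 5·t and substitute into x ≡ 0 (mod 7): 5·t ≡ 0 − 2 = -2 (mod 7).
    Reduce coefficients mod 7: 5·t ≡ 5 (mod 7).
    The inverse of 5 mod 7 is 3 (since 5·3 = 15 = 2·7 + 1), so t ≡ 3·5 = 15 ≡ 1 (mod 7).
    Then x = 2 + 5·1 = 7, valid modulo lcm(5, 7) = 35: x ≡ 7 (mod 35).
  Combine with x ≡ 5 (mod 8); new modulus lcm = 280.
    Write x = 7 + 35·t and substitute into x ≡ 5 (mod 8): 35·t ≡ 5 − 7 = -2 (mod 8).
    Reduce coefficients mod 8: 3·t ≡ 6 (mod 8).
    The inverse of 3 mod 8 is 3 (since 3·3 = 9 = 1·8 + 1), so t ≡ 3·6 = 18 ≡ 2 (mod 8).
    Then x = 7 + 35·2 = 77, valid modulo lcm(35, 8) = 280: x ≡ 77 (mod 280).
  Combine with x ≡ 16 (mod 17); new modulus lcm = 4760.
    Write x = 77 + 280·t and substitute into x ≡ 16 (mod 17): 280·t ≡ 16 − 77 = -61 (mod 17).
    Reduce coefficients mod 17: 8·t ≡ 7 (mod 17).
    The inverse of 8 mod 17 is 15 (since 8·15 = 120 = 7·17 + 1), so t ≡ 15·7 = 105 ≡ 3 (mod 17).
    Then x = 77 + 280·3 = 917, valid modulo lcm(280, 17) = 4760: x ≡ 917 (mod 4760).
  Combine with x ≡ 1 (mod 3); new modulus lcm = 14280.
    Write x = 917 + 4760·t and substitute into x ≡ 1 (mod 3): 4760·t ≡ 1 − 917 = -916 (mod 3).
    Reduce coefficients mod 3: 2·t ≡ 2 (mod 3).
    The inverse of 2 mod 3 is 2 (since 2·2 = 4 = 1·3 + 1), so t ≡ 2·2 = 4 ≡ 1 (mod 3).
    Then x = 917 + 4760·1 = 5677, valid modulo lcm(4760, 3) = 14280: x ≡ 5677 (mod 14280).
Verify against each original: 5677 mod 5 = 2, 5677 mod 7 = 0, 5677 mod 8 = 5, 5677 mod 17 = 16, 5677 mod 3 = 1.

x ≡ 5677 (mod 14280).


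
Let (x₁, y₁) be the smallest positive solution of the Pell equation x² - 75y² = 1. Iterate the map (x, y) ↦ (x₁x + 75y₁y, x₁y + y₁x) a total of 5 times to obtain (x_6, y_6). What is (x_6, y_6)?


Step 1: Find the fundamental solution (x₁, y₁) of x² - 75y² = 1.
  Expand √75 as a continued fraction. a₀ = ⌊√75⌋ = 8; iterate m_{k+1} = d_k·a_k − m_k, d_{k+1} = (75 − m_{k+1}²)/d_k, a_{k+1} = ⌊(a₀ + m_{k+1})/d_{k+1}⌋ (starting m₀ = 0, d₀ = 1), with convergents p_k = a_k·p_{k-1} + p_{k-2}, q_k = a_k·q_{k-1} + q_{k-2} (p₋₁ = 1, q₋₁ = 0):
  k = 0: a₀ = 8; p₀/q₀ = 8/1; p₀² − 75·q₀² = 64 − 75 = -11.
  k = 1: m = 8, d = 11, a = ⌊(8 + 8)/11⌋ = 1; p/q = (1·8 + 1)/(1·1 + 0) = 9/1; p² − 75·q² = 81 − 75 = 6.
  k = 2: m = 3, d = 6, a = ⌊(8 + 3)/6⌋ = 1; p/q = (1·9 + 8)/(1·1 + 1) = 17/2; p² − 75·q² = 289 − 300 = -11.
  k = 3: m = 3, d = 11, a = ⌊(8 + 3)/11⌋ = 1; p/q = (1·17 + 9)/(1·2 + 1) = 26/3; p² − 75·q² = 676 − 675 = 1.
  The first convergent with p² − 75·q² = 1 gives the fundamental solution (x₁, y₁) = (26, 3).
Step 2: Apply the recurrence (x_{n+1}, y_{n+1}) = (x₁x_n + 75y₁y_n, x₁y_n + y₁x_n) repeatedly.
  From (x_1, y_1) = (26, 3): x_2 = 26·26 + 75·3·3 = 1351; y_2 = 26·3 + 3·26 = 156.
  From (x_2, y_2) = (1351, 156): x_3 = 26·1351 + 75·3·156 = 70226; y_3 = 26·156 + 3·1351 = 8109.
  From (x_3, y_3) = (70226, 8109): x_4 = 26·70226 + 75·3·8109 = 3650401; y_4 = 26·8109 + 3·70226 = 421512.
  From (x_4, y_4) = (3650401, 421512): x_5 = 26·3650401 + 75·3·421512 = 189750626; y_5 = 26·421512 + 3·3650401 = 21910515.
  From (x_5, y_5) = (189750626, 21910515): x_6 = 26·189750626 + 75·3·21910515 = 9863382151; y_6 = 26·21910515 + 3·189750626 = 1138925268.
Step 3: Verify x_6² - 75·y_6² = 97286307456665386801 - 97286307456665386800 = 1 (should be 1). ✓

(x_1, y_1) = (26, 3); (x_6, y_6) = (9863382151, 1138925268).


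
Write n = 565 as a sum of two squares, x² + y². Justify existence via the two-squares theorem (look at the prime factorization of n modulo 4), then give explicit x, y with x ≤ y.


Step 1: Factor n = 565 = 5 · 113.
Step 2: Check the mod-4 condition on each prime factor: 5 ≡ 1 (mod 4), exponent 1; 113 ≡ 1 (mod 4), exponent 1.
All primes ≡ 3 (mod 4) appear to even exponent (or don't appear), so by the two-squares theorem n IS expressible as a sum of two squares.
Step 3: Build a representation. Here n = 5 · 113 is a product of primes ≡ 1 (mod 4). Each prime p ≡ 1 (mod 4) is itself a sum of two squares; find a² by testing p − a² for a perfect square:
  5: 5 − 1² = 4 = 2² ⇒ 5 = 1² + 2².
  113: 113 − 1² = 112, 113 − 2² = 109, 113 − 3² = 104, 113 − 4² = 97, 113 − 5² = 88, 113 − 6² = 77, 113 − 7² = 64 = 8² ⇒ 113 = 7² + 8².
  Combine using the Brahmagupta–Fibonacci identity (a² + b²)(c² + d²) = (ac − bd)² + (ad + bc)² = (ac + bd)² + (ad − bc)²:
  5 · 113 = 565: from (1² + 2²)(7² + 8²), take (1·7 − 2·8, 1·8 + 2·7) = (7 − 16, 8 + 14) = (-9, 22); dropping signs (only squares matter) gives (9, 22); check 9² + 22² = 81 + 484 = 565 ✓.
Step 4: Order so x ≤ y and verify: 9² + 22² = 81 + 484 = 565 = n. ✓

n = 565 = 9² + 22² (one valid representation with x ≤ y).


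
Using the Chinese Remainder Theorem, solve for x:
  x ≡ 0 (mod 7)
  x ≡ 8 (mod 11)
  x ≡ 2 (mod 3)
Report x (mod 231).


Moduli 7, 11, 3 are pairwise coprime; by CRT there is a unique solution modulo M = 7 · 11 · 3 = 231.
Solve pairwise, accumulating the modulus:
  Start with x ≡ 0 (mod 7).
  Combine with x ≡ 8 (mod 11): since gcd(7, 11) = 1, we get a unique residue mod 77.
    Write x = 0 + 7·t and substitute into x ≡ 8 (mod 11): 7·t ≡ 8 − 0 = 8 (mod 11).
    The inverse of 7 mod 11 is 8 (since 7·8 = 56 = 5·11 + 1), so t ≡ 8·8 = 64 ≡ 9 (mod 11).
    Then x = 0 + 7·9 = 63, valid modulo lcm(7, 11) = 77: x ≡ 63 (mod 77).
  Combine with x ≡ 2 (mod 3): since gcd(77, 3) = 1, we get a unique residue mod 231.
    Write x = 63 + 77·t and substitute into x ≡ 2 (mod 3): 77·t ≡ 2 − 63 = -61 (mod 3).
    Reduce coefficients mod 3: 2·t ≡ 2 (mod 3).
    The inverse of 2 mod 3 is 2 (since 2·2 = 4 = 1·3 + 1), so t ≡ 2·2 = 4 ≡ 1 (mod 3).
    Then x = 63 + 77·1 = 140, valid modulo lcm(77, 3) = 231: x ≡ 140 (mod 231).
Verify: 140 mod 7 = 0 ✓, 140 mod 11 = 8 ✓, 140 mod 3 = 2 ✓.

x ≡ 140 (mod 231).


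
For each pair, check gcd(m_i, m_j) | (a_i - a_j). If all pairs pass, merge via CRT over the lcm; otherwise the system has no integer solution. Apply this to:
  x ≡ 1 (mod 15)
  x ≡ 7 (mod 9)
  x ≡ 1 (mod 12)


Moduli 15, 9, 12 are not pairwise coprime, so CRT works modulo lcm(m_i) when all pairwise compatibility conditions hold.
Pairwise compatibility: gcd(m_i, m_j) must divide a_i - a_j for every pair.
Merge one congruence at a time:
  Start: x ≡ 1 (mod 15).
  Combine with x ≡ 7 (mod 9): gcd(15, 9) = 3; 7 - 1 = 6, which IS divisible by 3, so compatible.
    Write x = 1 + 15·t and substitute into x ≡ 7 (mod 9): 15·t ≡ 7 − 1 = 6 (mod 9).
    Divide the congruence (and modulus) by g = 3: 5·t ≡ 2 (mod 3).
    Reduce coefficients mod 3: 2·t ≡ 2 (mod 3).
    The inverse of 2 mod 3 is 2 (since 2·2 = 4 = 1·3 + 1), so t ≡ 2·2 = 4 ≡ 1 (mod 3).
    Then x = 1 + 15·1 = 16, valid modulo lcm(15, 9) = 45: x ≡ 16 (mod 45).
  Combine with x ≡ 1 (mod 12): gcd(45, 12) = 3; 1 - 16 = -15, which IS divisible by 3, so compatible.
    Write x = 16 + 45·t and substitute into x ≡ 1 (mod 12): 45·t ≡ 1 − 16 = -15 (mod 12).
    Divide the congruence (and modulus) by g = 3: 15·t ≡ -5 (mod 4).
    Reduce coefficients mod 4: 3·t ≡ 3 (mod 4).
    The inverse of 3 mod 4 is 3 (since 3·3 = 9 = 2·4 + 1), so t ≡ 3·3 = 9 ≡ 1 (mod 4).
    Then x = 16 + 45·1 = 61, valid modulo lcm(45, 12) = 180: x ≡ 61 (mod 180).
Verify: 61 mod 15 = 1, 61 mod 9 = 7, 61 mod 12 = 1.

x ≡ 61 (mod 180).


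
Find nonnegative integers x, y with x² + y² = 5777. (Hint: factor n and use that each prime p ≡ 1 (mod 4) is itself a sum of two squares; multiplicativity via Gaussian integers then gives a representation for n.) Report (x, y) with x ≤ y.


Step 1: Factor n = 5777 = 53 · 109.
Step 2: Check the mod-4 condition on each prime factor: 53 ≡ 1 (mod 4), exponent 1; 109 ≡ 1 (mod 4), exponent 1.
All primes ≡ 3 (mod 4) appear to even exponent (or don't appear), so by the two-squares theorem n IS expressible as a sum of two squares.
Step 3: Build a representation. Here n = 53 · 109 is a product of primes ≡ 1 (mod 4). Each prime p ≡ 1 (mod 4) is itself a sum of two squares; find a² by testing p − a² for a perfect square:
  53: 53 − 1² = 52, 53 − 2² = 49 = 7² ⇒ 53 = 2² + 7².
  109: 109 − 1² = 108, 109 − 2² = 105, 109 − 3² = 100 = 10² ⇒ 109 = 3² + 10².
  Combine using the Brahmagupta–Fibonacci identity (a² + b²)(c² + d²) = (ac − bd)² + (ad + bc)² = (ac + bd)² + (ad − bc)²:
  53 · 109 = 5777: from (2² + 7²)(3² + 10²), take (2·3 − 7·10, 2·10 + 7·3) = (6 − 70, 20 + 21) = (-64, 41); dropping signs (only squares matter) gives (64, 41); check 64² + 41² = 4096 + 1681 = 5777 ✓.
Step 4: Order so x ≤ y and verify: 41² + 64² = 1681 + 4096 = 5777 = n. ✓

n = 5777 = 41² + 64² (one valid representation with x ≤ y).
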